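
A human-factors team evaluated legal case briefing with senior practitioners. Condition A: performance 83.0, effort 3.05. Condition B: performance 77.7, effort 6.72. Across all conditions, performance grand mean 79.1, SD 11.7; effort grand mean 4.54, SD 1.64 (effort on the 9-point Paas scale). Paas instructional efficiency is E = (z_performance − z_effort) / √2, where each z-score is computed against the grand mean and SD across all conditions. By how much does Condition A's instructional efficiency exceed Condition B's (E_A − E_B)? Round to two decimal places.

Condition A: z_P = (83.0 − 79.1)/11.7 = 0.3333; z_E = (3.05 − 4.54)/1.64 = -0.9085; E_A = (0.3333 − (-0.9085))/√2 = 0.8781.
Condition B: z_P = (77.7 − 79.1)/11.7 = -0.1197; z_E = (6.72 − 4.54)/1.64 = 1.3293; E_B = (-0.1197 − 1.3293)/√2 = -1.0246.
E_A − E_B = 0.8781 − (-1.0246) = 1.9027 ≈ 1.90.

1.90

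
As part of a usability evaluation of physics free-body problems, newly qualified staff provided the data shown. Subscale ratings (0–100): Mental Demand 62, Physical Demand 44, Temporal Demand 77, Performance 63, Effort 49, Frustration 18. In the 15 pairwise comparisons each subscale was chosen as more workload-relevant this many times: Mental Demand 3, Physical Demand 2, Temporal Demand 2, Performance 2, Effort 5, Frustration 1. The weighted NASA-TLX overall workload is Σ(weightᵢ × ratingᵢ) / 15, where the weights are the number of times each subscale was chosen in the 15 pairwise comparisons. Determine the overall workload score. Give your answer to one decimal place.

The tallies are the weights (they sum to 15).
Weighted sum = 3·62 + 2·44 + 2·77 + 2·63 + 5·49 + 1·18
            = 186 + 88 + 154 + 126 + 245 + 18 = 817.
Overall workload = 817 / 15 = 54.4667 ≈ 54.5.

54.5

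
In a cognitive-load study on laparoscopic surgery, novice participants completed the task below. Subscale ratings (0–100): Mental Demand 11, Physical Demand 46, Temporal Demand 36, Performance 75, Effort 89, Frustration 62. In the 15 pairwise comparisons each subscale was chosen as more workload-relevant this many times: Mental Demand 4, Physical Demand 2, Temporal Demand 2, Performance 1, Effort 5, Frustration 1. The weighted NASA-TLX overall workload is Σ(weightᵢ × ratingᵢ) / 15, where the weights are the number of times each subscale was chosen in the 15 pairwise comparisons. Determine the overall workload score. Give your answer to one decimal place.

52.7

The tallies are the weights (they sum to 15).
Weighted sum = 4·11 + 2·46 + 2·36 + 1·75 + 5·89 + 1·62
            = 44 + 92 + 72 + 75 + 445 + 62 = 790.
Overall workload = 790 / 15 = 52.6667 ≈ 52.7.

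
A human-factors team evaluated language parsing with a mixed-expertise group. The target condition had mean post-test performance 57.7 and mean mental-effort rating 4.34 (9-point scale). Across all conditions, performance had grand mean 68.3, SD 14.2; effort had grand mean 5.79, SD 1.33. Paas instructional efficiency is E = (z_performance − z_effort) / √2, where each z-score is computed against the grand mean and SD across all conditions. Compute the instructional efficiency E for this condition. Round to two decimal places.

0.24

z_performance = (57.7 − 68.3) / 14.2 = -10.6000 / 14.2 = -0.7465.
z_effort = (4.34 − 5.79) / 1.33 = -1.4500 / 1.33 = -1.0902.
z_P − z_E = -0.7465 − (-1.0902) = 0.3437.
E = 0.3437 / √2 = 0.3437 / 1.41421 = 0.2430 ≈ 0.24.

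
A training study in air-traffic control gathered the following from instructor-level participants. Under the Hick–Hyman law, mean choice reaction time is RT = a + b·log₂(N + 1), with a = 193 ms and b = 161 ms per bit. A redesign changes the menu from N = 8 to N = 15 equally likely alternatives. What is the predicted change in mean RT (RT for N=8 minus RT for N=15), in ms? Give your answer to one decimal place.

-133.6

RT(8) = 193 + 161·log₂(9) = 193 + 161·3.1699 = 703.3539 ms.
RT(15) = 193 + 161·log₂(16) = 193 + 161·4.0000 = 837.0000 ms.
Difference = 703.3539 − 837.0000 = -133.6461 ≈ -133.6 ms.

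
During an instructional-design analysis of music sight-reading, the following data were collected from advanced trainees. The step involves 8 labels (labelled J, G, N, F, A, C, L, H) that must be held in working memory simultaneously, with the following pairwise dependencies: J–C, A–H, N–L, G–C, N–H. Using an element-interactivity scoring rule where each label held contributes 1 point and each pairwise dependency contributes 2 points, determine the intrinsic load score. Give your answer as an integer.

Count of labels held simultaneously: 8.
Count of pairwise dependencies listed: 5.
Element contribution: 8 × 1 = 8.
Interaction contribution: 5 × 2 = 10.
Intrinsic load = 8 + 10 = 18.

18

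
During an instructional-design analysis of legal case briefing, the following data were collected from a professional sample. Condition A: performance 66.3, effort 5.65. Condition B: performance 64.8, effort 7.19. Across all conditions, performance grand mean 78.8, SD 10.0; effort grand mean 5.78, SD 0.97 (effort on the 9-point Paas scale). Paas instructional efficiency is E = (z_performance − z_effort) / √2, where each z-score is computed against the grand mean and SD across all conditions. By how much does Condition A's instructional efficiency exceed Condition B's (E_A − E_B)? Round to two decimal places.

Condition A: z_P = (66.3 − 78.8)/10.0 = -1.2500; z_E = (5.65 − 5.78)/0.97 = -0.1340; E_A = (-1.2500 − (-0.1340))/√2 = -0.7891.
Condition B: z_P = (64.8 − 78.8)/10.0 = -1.4000; z_E = (7.19 − 5.78)/0.97 = 1.4536; E_B = (-1.4000 − 1.4536)/√2 = -2.0178.
E_A − E_B = -0.7891 − (-2.0178) = 1.2287 ≈ 1.23.

1.23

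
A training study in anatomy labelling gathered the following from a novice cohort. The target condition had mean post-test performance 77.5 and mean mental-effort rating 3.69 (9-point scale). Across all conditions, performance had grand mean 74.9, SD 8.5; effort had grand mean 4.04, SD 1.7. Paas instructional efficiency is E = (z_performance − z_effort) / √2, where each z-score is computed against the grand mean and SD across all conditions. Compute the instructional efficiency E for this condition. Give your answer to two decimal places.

z_performance = (77.5 − 74.9) / 8.5 = 2.6000 / 8.5 = 0.3059.
z_effort = (3.69 − 4.04) / 1.7 = -0.3500 / 1.7 = -0.2059.
z_P − z_E = 0.3059 − (-0.2059) = 0.5118.
E = 0.5118 / √2 = 0.5118 / 1.41421 = 0.3619 ≈ 0.36.

0.36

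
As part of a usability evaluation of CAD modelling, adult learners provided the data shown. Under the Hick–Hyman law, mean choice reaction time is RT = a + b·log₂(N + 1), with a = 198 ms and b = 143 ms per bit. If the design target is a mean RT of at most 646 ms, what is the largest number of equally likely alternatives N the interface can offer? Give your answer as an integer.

7

Set 198 + 143·log₂(N + 1) ≤ 646.
log₂(N + 1) ≤ (646 − 198) / 143 = 3.1329.
N + 1 ≤ 2^3.1329 = 8.7720.
N ≤ 7.7720, so the largest integer N is 7.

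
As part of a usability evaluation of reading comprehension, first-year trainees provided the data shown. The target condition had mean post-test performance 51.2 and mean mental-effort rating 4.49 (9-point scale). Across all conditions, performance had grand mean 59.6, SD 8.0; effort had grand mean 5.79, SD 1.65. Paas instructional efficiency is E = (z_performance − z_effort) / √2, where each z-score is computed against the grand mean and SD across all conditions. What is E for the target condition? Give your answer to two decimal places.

z_performance = (51.2 − 59.6) / 8.0 = -8.4000 / 8.0 = -1.0500.
z_effort = (4.49 − 5.79) / 1.65 = -1.3000 / 1.65 = -0.7879.
z_P − z_E = -1.0500 − (-0.7879) = -0.2621.
E = -0.2621 / √2 = -0.2621 / 1.41421 = -0.1853 ≈ -0.19.

-0.19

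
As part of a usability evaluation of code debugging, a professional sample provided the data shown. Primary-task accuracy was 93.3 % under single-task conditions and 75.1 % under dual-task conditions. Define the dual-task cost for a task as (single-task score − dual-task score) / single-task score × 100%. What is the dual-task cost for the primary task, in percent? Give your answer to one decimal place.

19.5

Cost = (93.3 − 75.1) / 93.3 × 100%
     = 18.2000 / 93.3 × 100% = 19.5070%.
≈ 19.5%.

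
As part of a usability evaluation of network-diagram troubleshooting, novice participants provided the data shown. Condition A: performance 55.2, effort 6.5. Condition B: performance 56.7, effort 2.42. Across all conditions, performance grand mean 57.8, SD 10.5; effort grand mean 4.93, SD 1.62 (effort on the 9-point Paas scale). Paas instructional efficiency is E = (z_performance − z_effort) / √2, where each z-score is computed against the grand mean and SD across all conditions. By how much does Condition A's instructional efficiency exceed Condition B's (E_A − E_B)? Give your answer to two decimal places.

-1.88

Condition A: z_P = (55.2 − 57.8)/10.5 = -0.2476; z_E = (6.5 − 4.93)/1.62 = 0.9691; E_A = (-0.2476 − 0.9691)/√2 = -0.8603.
Condition B: z_P = (56.7 − 57.8)/10.5 = -0.1048; z_E = (2.42 − 4.93)/1.62 = -1.5494; E_B = (-0.1048 − (-1.5494))/√2 = 1.0215.
E_A − E_B = -0.8603 − 1.0215 = -1.8818 ≈ -1.88.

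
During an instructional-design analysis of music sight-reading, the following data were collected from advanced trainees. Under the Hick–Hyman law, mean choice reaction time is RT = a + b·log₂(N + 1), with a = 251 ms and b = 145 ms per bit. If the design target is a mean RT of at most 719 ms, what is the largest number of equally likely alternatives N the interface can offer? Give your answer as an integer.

8

Set 251 + 145·log₂(N + 1) ≤ 719.
log₂(N + 1) ≤ (719 − 251) / 145 = 3.2276.
N + 1 ≤ 2^3.2276 = 9.3671.
N ≤ 8.3671, so the largest integer N is 8.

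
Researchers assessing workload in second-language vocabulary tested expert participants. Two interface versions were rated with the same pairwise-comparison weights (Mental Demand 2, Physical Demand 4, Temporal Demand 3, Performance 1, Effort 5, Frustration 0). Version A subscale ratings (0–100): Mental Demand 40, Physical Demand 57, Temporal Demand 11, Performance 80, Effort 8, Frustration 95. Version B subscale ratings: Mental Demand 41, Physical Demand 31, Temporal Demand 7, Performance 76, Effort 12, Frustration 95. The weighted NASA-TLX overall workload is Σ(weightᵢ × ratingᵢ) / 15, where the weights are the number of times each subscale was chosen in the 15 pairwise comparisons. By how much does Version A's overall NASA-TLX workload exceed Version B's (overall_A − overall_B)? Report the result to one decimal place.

6.5

Version A weighted sum = 2·40 + 4·57 + 3·11 + 1·80 + 5·8 + 0·95 = 80 + 228 + 33 + 80 + 40 + 0 = 461; overall_A = 461/15 = 30.7333.
Version B weighted sum = 2·41 + 4·31 + 3·7 + 1·76 + 5·12 + 0·95 = 82 + 124 + 21 + 76 + 60 + 0 = 363; overall_B = 363/15 = 24.2000.
Difference = 30.7333 − 24.2000 = 6.5333 ≈ 6.5.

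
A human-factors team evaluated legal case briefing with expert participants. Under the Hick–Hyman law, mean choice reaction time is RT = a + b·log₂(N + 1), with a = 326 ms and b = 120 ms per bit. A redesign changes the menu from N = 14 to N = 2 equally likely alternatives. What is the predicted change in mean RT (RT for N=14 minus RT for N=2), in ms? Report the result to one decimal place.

278.6

RT(14) = 326 + 120·log₂(15) = 326 + 120·3.9069 = 794.8280 ms.
RT(2) = 326 + 120·log₂(3) = 326 + 120·1.5850 = 516.2000 ms.
Difference = 794.8280 − 516.2000 = 278.6280 ≈ 278.6 ms.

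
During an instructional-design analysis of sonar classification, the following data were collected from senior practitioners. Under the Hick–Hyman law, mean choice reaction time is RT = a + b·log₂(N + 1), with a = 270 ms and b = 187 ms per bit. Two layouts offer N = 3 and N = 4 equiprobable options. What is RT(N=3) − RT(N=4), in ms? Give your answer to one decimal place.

-60.2

RT(3) = 270 + 187·log₂(4) = 270 + 187·2.0000 = 644.0000 ms.
RT(4) = 270 + 187·log₂(5) = 270 + 187·2.3219 = 704.1953 ms.
Difference = 644.0000 − 704.1953 = -60.1953 ≈ -60.2 ms.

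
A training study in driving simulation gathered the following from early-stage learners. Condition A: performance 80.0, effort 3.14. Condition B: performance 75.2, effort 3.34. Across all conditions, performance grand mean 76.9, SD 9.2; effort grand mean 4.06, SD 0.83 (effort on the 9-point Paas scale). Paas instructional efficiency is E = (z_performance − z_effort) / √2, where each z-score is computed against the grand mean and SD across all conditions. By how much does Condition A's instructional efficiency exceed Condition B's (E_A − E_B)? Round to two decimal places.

Condition A: z_P = (80.0 − 76.9)/9.2 = 0.3370; z_E = (3.14 − 4.06)/0.83 = -1.1084; E_A = (0.3370 − (-1.1084))/√2 = 1.0221.
Condition B: z_P = (75.2 − 76.9)/9.2 = -0.1848; z_E = (3.34 − 4.06)/0.83 = -0.8675; E_B = (-0.1848 − (-0.8675))/√2 = 0.4827.
E_A − E_B = 1.0221 − 0.4827 = 0.5394 ≈ 0.54.

0.54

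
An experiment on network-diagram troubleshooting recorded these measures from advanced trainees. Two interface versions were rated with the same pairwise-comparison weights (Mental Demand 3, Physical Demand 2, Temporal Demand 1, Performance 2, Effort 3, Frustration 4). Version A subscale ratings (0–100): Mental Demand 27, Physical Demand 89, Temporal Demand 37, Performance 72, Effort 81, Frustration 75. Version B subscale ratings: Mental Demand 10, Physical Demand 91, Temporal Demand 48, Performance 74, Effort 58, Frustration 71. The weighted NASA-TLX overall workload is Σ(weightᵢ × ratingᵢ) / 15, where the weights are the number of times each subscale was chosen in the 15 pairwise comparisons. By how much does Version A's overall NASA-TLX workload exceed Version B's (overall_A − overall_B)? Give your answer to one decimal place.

Version A weighted sum = 3·27 + 2·89 + 1·37 + 2·72 + 3·81 + 4·75 = 81 + 178 + 37 + 144 + 243 + 300 = 983; overall_A = 983/15 = 65.5333.
Version B weighted sum = 3·10 + 2·91 + 1·48 + 2·74 + 3·58 + 4·71 = 30 + 182 + 48 + 148 + 174 + 284 = 866; overall_B = 866/15 = 57.7333.
Difference = 65.5333 − 57.7333 = 7.8000 ≈ 7.8.

7.8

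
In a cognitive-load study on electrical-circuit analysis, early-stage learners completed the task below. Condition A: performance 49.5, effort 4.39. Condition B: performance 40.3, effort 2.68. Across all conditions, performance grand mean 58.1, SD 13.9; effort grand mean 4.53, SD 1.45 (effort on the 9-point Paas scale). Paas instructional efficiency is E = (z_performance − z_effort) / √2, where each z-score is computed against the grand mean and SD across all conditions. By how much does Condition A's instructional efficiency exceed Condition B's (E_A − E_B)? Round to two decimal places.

-0.37

Condition A: z_P = (49.5 − 58.1)/13.9 = -0.6187; z_E = (4.39 − 4.53)/1.45 = -0.0966; E_A = (-0.6187 − (-0.0966))/√2 = -0.3692.
Condition B: z_P = (40.3 − 58.1)/13.9 = -1.2806; z_E = (2.68 − 4.53)/1.45 = -1.2759; E_B = (-1.2806 − (-1.2759))/√2 = -0.0033.
E_A − E_B = -0.3692 − (-0.0033) = -0.3659 ≈ -0.37.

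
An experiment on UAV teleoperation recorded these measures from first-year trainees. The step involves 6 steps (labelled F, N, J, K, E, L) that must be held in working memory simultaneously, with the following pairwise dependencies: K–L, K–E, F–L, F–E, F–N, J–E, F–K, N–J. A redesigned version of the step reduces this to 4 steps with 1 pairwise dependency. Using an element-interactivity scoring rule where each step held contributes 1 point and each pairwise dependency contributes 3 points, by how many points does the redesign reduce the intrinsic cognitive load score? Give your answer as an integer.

23

Original: 6 × 1 + 8 × 3 = 6 + 24 = 30.
Redesigned: 4 × 1 + 1 × 3 = 4 + 3 = 7.
Reduction = 30 − 7 = 23.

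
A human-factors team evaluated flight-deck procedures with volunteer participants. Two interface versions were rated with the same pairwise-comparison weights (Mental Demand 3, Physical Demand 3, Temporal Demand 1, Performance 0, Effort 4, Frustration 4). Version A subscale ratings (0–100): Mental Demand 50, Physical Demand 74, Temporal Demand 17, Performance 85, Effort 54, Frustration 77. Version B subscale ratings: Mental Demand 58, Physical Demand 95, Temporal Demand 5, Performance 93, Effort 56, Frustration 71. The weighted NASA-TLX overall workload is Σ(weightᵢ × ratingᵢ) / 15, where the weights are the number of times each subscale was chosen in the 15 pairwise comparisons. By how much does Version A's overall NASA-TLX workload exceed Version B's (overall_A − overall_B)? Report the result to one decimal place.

-3.9

Version A weighted sum = 3·50 + 3·74 + 1·17 + 0·85 + 4·54 + 4·77 = 150 + 222 + 17 + 0 + 216 + 308 = 913; overall_A = 913/15 = 60.8667.
Version B weighted sum = 3·58 + 3·95 + 1·5 + 0·93 + 4·56 + 4·71 = 174 + 285 + 5 + 0 + 224 + 284 = 972; overall_B = 972/15 = 64.8000.
Difference = 60.8667 − 64.8000 = -3.9333 ≈ -3.9.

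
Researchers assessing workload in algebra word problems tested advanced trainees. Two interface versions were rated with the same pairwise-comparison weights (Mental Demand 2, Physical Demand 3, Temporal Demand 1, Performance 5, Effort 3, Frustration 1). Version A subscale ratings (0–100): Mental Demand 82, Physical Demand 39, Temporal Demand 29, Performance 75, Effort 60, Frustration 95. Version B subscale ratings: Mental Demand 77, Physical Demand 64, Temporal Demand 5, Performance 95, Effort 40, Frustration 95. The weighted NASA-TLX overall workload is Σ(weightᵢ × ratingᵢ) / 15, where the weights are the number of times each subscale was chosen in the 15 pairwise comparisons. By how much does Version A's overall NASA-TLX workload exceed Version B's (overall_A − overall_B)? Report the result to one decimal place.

Version A weighted sum = 2·82 + 3·39 + 1·29 + 5·75 + 3·60 + 1·95 = 164 + 117 + 29 + 375 + 180 + 95 = 960; overall_A = 960/15 = 64.0000.
Version B weighted sum = 2·77 + 3·64 + 1·5 + 5·95 + 3·40 + 1·95 = 154 + 192 + 5 + 475 + 120 + 95 = 1041; overall_B = 1041/15 = 69.4000.
Difference = 64.0000 − 69.4000 = -5.4000 ≈ -5.4.

-5.4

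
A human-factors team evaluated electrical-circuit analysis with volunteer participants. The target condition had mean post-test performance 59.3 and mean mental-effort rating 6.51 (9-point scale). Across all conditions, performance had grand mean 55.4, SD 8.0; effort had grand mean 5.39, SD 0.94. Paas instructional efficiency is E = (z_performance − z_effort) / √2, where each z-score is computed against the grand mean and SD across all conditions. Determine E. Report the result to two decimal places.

-0.50

z_performance = (59.3 − 55.4) / 8.0 = 3.9000 / 8.0 = 0.4875.
z_effort = (6.51 − 5.39) / 0.94 = 1.1200 / 0.94 = 1.1915.
z_P − z_E = 0.4875 − 1.1915 = -0.7040.
E = -0.7040 / √2 = -0.7040 / 1.41421 = -0.4978 ≈ -0.50.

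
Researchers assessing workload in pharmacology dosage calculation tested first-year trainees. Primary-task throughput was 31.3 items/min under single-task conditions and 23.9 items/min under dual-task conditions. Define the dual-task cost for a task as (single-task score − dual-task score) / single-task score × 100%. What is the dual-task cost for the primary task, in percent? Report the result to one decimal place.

23.6

Cost = (31.3 − 23.9) / 31.3 × 100%
     = 7.4000 / 31.3 × 100% = 23.6422%.
≈ 23.6%.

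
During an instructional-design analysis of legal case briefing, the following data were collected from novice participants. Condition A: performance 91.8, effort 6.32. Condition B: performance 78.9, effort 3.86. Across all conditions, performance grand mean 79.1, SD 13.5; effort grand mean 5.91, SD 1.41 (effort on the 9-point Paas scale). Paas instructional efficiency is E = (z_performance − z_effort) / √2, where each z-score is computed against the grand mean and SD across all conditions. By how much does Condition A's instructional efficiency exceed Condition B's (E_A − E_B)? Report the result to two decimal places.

Condition A: z_P = (91.8 − 79.1)/13.5 = 0.9407; z_E = (6.32 − 5.91)/1.41 = 0.2908; E_A = (0.9407 − 0.2908)/√2 = 0.4595.
Condition B: z_P = (78.9 − 79.1)/13.5 = -0.0148; z_E = (3.86 − 5.91)/1.41 = -1.4539; E_B = (-0.0148 − (-1.4539))/√2 = 1.0176.
E_A − E_B = 0.4595 − 1.0176 = -0.5581 ≈ -0.56.

-0.56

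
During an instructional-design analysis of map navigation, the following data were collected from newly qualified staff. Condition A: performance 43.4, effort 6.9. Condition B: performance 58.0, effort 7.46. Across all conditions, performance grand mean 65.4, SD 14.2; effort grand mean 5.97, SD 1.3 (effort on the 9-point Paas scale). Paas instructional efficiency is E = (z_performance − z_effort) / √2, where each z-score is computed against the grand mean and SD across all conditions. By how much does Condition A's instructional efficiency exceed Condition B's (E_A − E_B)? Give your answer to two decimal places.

Condition A: z_P = (43.4 − 65.4)/14.2 = -1.5493; z_E = (6.9 − 5.97)/1.3 = 0.7154; E_A = (-1.5493 − 0.7154)/√2 = -1.6014.
Condition B: z_P = (58.0 − 65.4)/14.2 = -0.5211; z_E = (7.46 − 5.97)/1.3 = 1.1462; E_B = (-0.5211 − 1.1462)/√2 = -1.1790.
E_A − E_B = -1.6014 − (-1.1790) = -0.4224 ≈ -0.42.

-0.42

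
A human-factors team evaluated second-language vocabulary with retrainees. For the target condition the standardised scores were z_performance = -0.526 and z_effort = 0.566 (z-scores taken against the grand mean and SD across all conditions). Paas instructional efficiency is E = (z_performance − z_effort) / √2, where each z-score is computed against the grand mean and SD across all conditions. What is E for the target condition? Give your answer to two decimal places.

-0.77

z_P − z_E = -0.526 − 0.566 = -1.0920.
E = -1.0920 / √2 = -1.0920 / 1.41421 = -0.7722 ≈ -0.77.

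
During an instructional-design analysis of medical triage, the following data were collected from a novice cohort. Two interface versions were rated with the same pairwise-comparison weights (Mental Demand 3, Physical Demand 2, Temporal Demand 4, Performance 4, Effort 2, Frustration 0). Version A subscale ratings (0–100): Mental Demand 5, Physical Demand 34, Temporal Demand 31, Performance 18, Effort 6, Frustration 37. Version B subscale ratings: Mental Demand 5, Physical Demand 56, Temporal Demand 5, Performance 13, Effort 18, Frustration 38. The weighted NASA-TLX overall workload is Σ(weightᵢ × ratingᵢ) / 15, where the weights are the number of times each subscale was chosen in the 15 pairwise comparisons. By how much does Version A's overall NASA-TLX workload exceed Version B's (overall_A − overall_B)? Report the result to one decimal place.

Version A weighted sum = 3·5 + 2·34 + 4·31 + 4·18 + 2·6 + 0·37 = 15 + 68 + 124 + 72 + 12 + 0 = 291; overall_A = 291/15 = 19.4000.
Version B weighted sum = 3·5 + 2·56 + 4·5 + 4·13 + 2·18 + 0·38 = 15 + 112 + 20 + 52 + 36 + 0 = 235; overall_B = 235/15 = 15.6667.
Difference = 19.4000 − 15.6667 = 3.7333 ≈ 3.7.

3.7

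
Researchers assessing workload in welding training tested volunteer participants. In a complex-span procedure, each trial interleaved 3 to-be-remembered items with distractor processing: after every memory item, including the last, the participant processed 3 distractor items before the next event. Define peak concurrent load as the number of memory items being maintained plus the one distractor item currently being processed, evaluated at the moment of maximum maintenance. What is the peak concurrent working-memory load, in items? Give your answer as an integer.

4

Maintenance is greatest during the distractor(s) after memory item 3: all 3 memory items are being held.
One distractor item is concurrently being processed.
Peak concurrent load = 3 + 1 = 4 items.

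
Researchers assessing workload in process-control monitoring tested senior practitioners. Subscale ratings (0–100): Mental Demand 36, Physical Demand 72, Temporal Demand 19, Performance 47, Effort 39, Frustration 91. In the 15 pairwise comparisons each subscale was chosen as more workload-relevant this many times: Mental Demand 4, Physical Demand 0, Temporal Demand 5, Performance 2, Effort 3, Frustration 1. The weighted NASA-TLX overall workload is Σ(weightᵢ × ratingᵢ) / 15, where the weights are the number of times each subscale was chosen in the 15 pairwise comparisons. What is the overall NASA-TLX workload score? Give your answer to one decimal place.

36.1

The tallies are the weights (they sum to 15).
Weighted sum = 4·36 + 0·72 + 5·19 + 2·47 + 3·39 + 1·91
            = 144 + 0 + 95 + 94 + 117 + 91 = 541.
Overall workload = 541 / 15 = 36.0667 ≈ 36.1.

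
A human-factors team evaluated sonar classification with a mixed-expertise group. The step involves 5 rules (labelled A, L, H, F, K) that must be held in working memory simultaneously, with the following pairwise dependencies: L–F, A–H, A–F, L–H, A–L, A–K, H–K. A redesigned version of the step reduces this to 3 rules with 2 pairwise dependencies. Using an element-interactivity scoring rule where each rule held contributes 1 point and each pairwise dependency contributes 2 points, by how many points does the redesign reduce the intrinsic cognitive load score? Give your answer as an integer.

Original: 5 × 1 + 7 × 2 = 5 + 14 = 19.
Redesigned: 3 × 1 + 2 × 2 = 3 + 4 = 7.
Reduction = 19 − 7 = 12.

12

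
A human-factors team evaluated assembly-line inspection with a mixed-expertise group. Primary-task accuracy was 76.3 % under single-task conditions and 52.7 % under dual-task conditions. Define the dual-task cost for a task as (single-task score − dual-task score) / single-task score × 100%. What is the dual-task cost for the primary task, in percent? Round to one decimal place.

Cost = (76.3 − 52.7) / 76.3 × 100%
     = 23.6000 / 76.3 × 100% = 30.9305%.
≈ 30.9%.

30.9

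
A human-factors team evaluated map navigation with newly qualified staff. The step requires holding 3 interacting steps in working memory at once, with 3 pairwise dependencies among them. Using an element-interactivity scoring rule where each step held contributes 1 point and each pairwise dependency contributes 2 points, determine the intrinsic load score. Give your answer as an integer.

Element contribution: 3 × 1 = 3.
Interaction contribution: 3 × 2 = 6.
Intrinsic load = 3 + 6 = 9.

9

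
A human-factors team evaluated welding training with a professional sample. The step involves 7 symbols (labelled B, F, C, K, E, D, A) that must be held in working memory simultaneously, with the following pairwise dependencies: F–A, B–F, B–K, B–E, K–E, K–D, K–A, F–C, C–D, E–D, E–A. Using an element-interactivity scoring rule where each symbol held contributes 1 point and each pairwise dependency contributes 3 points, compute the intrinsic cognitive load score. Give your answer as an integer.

40

Count of symbols held simultaneously: 7.
Count of pairwise dependencies listed: 11.
Element contribution: 7 × 1 = 7.
Interaction contribution: 11 × 3 = 33.
Intrinsic load = 7 + 33 = 40.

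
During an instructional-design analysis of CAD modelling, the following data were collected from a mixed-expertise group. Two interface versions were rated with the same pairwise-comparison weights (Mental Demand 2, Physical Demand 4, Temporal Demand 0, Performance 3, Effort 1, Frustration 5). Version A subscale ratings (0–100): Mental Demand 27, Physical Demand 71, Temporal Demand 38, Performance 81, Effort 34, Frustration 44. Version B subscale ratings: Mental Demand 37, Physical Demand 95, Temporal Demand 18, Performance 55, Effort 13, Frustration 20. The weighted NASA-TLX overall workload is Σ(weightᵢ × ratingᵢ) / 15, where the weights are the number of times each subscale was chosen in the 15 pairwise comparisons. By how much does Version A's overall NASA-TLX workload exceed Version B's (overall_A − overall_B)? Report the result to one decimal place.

Version A weighted sum = 2·27 + 4·71 + 0·38 + 3·81 + 1·34 + 5·44 = 54 + 284 + 0 + 243 + 34 + 220 = 835; overall_A = 835/15 = 55.6667.
Version B weighted sum = 2·37 + 4·95 + 0·18 + 3·55 + 1·13 + 5·20 = 74 + 380 + 0 + 165 + 13 + 100 = 732; overall_B = 732/15 = 48.8000.
Difference = 55.6667 − 48.8000 = 6.8667 ≈ 6.9.

6.9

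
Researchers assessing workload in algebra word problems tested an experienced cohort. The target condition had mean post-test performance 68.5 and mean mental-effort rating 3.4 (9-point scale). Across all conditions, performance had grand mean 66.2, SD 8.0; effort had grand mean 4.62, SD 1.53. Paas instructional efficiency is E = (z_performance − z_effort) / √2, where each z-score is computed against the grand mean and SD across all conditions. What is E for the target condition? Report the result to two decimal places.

0.77

z_performance = (68.5 − 66.2) / 8.0 = 2.3000 / 8.0 = 0.2875.
z_effort = (3.4 − 4.62) / 1.53 = -1.2200 / 1.53 = -0.7974.
z_P − z_E = 0.2875 − (-0.7974) = 1.0849.
E = 1.0849 / √2 = 1.0849 / 1.41421 = 0.7671 ≈ 0.77.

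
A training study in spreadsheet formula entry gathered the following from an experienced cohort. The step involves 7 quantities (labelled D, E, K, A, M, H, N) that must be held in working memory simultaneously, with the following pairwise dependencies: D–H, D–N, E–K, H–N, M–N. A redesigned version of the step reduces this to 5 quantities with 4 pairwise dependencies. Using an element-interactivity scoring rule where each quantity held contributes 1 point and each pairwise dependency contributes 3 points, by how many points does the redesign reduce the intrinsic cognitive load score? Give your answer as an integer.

Original: 7 × 1 + 5 × 3 = 7 + 15 = 22.
Redesigned: 5 × 1 + 4 × 3 = 5 + 12 = 17.
Reduction = 22 − 17 = 5.

5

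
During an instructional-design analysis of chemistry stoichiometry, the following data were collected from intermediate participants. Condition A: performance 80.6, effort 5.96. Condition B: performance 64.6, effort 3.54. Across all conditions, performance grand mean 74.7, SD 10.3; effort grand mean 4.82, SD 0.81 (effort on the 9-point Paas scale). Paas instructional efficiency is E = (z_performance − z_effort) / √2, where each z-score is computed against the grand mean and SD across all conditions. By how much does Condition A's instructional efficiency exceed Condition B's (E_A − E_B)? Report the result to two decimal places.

-1.01

Condition A: z_P = (80.6 − 74.7)/10.3 = 0.5728; z_E = (5.96 − 4.82)/0.81 = 1.4074; E_A = (0.5728 − 1.4074)/√2 = -0.5902.
Condition B: z_P = (64.6 − 74.7)/10.3 = -0.9806; z_E = (3.54 − 4.82)/0.81 = -1.5802; E_B = (-0.9806 − (-1.5802))/√2 = 0.4240.
E_A − E_B = -0.5902 − 0.4240 = -1.0142 ≈ -1.01.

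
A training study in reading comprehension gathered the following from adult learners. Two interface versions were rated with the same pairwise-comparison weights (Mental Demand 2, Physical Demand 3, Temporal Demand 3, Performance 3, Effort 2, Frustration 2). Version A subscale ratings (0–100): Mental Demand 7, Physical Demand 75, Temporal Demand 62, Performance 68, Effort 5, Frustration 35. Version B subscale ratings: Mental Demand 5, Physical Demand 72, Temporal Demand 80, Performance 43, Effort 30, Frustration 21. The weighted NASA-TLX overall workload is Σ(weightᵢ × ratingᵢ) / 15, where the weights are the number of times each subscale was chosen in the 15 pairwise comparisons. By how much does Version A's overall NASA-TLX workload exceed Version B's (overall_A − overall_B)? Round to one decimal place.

0.8

Version A weighted sum = 2·7 + 3·75 + 3·62 + 3·68 + 2·5 + 2·35 = 14 + 225 + 186 + 204 + 10 + 70 = 709; overall_A = 709/15 = 47.2667.
Version B weighted sum = 2·5 + 3·72 + 3·80 + 3·43 + 2·30 + 2·21 = 10 + 216 + 240 + 129 + 60 + 42 = 697; overall_B = 697/15 = 46.4667.
Difference = 47.2667 − 46.4667 = 0.8000 ≈ 0.8.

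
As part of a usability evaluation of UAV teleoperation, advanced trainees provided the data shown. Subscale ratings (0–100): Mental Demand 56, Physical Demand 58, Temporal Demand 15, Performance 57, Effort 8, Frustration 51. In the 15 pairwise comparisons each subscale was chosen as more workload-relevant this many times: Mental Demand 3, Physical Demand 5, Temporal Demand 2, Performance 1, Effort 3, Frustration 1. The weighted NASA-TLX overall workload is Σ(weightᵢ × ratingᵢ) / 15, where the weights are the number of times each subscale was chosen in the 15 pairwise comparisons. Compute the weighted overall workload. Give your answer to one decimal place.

41.3

The tallies are the weights (they sum to 15).
Weighted sum = 3·56 + 5·58 + 2·15 + 1·57 + 3·8 + 1·51
            = 168 + 290 + 30 + 57 + 24 + 51 = 620.
Overall workload = 620 / 15 = 41.3333 ≈ 41.3.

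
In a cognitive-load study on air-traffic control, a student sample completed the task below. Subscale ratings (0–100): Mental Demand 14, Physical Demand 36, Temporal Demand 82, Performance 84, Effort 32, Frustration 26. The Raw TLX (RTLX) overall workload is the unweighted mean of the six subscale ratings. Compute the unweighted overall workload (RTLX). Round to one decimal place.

45.7

Sum of ratings = 14 + 36 + 82 + 84 + 32 + 26 = 274.
RTLX = 274 / 6 = 45.6667 ≈ 45.7.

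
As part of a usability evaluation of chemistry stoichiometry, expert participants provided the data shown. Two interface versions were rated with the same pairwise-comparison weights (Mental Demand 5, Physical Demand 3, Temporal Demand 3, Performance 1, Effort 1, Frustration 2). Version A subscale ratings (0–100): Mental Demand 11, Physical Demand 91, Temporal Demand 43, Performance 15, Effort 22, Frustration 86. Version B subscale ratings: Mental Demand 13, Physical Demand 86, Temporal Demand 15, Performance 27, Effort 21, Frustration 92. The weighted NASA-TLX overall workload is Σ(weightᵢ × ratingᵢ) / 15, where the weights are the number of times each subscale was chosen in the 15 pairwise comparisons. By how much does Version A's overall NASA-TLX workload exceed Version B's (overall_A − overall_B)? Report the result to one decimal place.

4.4

Version A weighted sum = 5·11 + 3·91 + 3·43 + 1·15 + 1·22 + 2·86 = 55 + 273 + 129 + 15 + 22 + 172 = 666; overall_A = 666/15 = 44.4000.
Version B weighted sum = 5·13 + 3·86 + 3·15 + 1·27 + 1·21 + 2·92 = 65 + 258 + 45 + 27 + 21 + 184 = 600; overall_B = 600/15 = 40.0000.
Difference = 44.4000 − 40.0000 = 4.4000 ≈ 4.4.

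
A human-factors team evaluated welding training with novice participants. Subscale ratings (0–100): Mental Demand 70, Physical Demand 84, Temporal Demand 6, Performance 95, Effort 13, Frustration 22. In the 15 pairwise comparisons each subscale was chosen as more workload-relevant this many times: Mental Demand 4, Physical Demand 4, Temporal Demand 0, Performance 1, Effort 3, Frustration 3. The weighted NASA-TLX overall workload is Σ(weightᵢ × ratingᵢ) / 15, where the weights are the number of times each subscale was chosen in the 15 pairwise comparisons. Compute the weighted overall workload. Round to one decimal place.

The tallies are the weights (they sum to 15).
Weighted sum = 4·70 + 4·84 + 0·6 + 1·95 + 3·13 + 3·22
            = 280 + 336 + 0 + 95 + 39 + 66 = 816.
Overall workload = 816 / 15 = 54.4000 ≈ 54.4.

54.4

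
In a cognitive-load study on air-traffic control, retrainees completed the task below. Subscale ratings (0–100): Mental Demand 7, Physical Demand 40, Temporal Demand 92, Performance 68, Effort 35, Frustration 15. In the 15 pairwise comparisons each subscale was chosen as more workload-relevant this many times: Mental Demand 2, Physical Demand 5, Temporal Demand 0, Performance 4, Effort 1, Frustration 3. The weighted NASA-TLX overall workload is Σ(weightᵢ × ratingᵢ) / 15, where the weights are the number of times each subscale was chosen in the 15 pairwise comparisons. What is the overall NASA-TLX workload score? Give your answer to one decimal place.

The tallies are the weights (they sum to 15).
Weighted sum = 2·7 + 5·40 + 0·92 + 4·68 + 1·35 + 3·15
            = 14 + 200 + 0 + 272 + 35 + 45 = 566.
Overall workload = 566 / 15 = 37.7333 ≈ 37.7.

37.7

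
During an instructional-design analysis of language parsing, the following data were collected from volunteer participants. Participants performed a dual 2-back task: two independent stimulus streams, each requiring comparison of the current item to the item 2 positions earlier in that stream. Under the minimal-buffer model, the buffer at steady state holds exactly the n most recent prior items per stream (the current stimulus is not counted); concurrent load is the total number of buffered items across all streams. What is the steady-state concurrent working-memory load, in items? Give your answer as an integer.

Each stream's buffer holds its 2 most recent prior items.
Two independent streams: 2 × 2 = 4 buffered items at steady state.

4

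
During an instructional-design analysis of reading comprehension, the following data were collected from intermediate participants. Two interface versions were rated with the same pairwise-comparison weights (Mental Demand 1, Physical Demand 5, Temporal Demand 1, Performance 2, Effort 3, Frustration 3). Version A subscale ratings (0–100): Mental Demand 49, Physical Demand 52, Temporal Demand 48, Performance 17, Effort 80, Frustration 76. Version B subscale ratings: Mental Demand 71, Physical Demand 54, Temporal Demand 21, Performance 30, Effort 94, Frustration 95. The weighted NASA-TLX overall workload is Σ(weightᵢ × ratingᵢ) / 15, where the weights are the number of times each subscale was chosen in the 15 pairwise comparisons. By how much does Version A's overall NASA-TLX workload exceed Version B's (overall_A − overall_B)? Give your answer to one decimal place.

-8.7

Version A weighted sum = 1·49 + 5·52 + 1·48 + 2·17 + 3·80 + 3·76 = 49 + 260 + 48 + 34 + 240 + 228 = 859; overall_A = 859/15 = 57.2667.
Version B weighted sum = 1·71 + 5·54 + 1·21 + 2·30 + 3·94 + 3·95 = 71 + 270 + 21 + 60 + 282 + 285 = 989; overall_B = 989/15 = 65.9333.
Difference = 57.2667 − 65.9333 = -8.6666 ≈ -8.7.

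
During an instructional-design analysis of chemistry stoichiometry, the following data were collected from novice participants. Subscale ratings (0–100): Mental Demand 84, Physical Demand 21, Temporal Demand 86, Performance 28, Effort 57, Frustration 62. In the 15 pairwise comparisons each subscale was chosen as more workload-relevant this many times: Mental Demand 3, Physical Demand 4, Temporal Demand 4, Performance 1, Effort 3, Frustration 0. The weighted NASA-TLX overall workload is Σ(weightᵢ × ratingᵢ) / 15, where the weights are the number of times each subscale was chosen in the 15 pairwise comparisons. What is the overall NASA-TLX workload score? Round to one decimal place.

58.6

The tallies are the weights (they sum to 15).
Weighted sum = 3·84 + 4·21 + 4·86 + 1·28 + 3·57 + 0·62
            = 252 + 84 + 344 + 28 + 171 + 0 = 879.
Overall workload = 879 / 15 = 58.6000 ≈ 58.6.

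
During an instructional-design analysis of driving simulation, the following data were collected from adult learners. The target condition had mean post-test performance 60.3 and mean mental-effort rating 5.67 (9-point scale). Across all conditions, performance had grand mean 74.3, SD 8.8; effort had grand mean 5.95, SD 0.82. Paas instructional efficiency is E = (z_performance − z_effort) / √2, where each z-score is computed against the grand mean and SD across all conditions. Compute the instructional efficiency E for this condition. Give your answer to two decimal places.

-0.88

z_performance = (60.3 − 74.3) / 8.8 = -14.0000 / 8.8 = -1.5909.
z_effort = (5.67 − 5.95) / 0.82 = -0.2800 / 0.82 = -0.3415.
z_P − z_E = -1.5909 − (-0.3415) = -1.2494.
E = -1.2494 / √2 = -1.2494 / 1.41421 = -0.8835 ≈ -0.88.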